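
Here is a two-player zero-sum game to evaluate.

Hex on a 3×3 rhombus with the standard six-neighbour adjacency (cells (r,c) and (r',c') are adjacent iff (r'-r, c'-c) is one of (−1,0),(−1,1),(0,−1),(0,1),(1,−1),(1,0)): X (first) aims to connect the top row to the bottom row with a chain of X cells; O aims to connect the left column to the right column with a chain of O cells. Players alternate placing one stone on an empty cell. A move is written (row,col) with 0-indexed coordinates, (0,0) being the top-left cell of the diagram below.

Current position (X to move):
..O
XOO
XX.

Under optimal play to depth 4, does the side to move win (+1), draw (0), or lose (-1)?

value(..O/XOO/XX., X) = +1

p1 X@[..O/XOO/XX.]: (0,0)[X.O/XOO/XX.]+1* (0,1)[.XO/XOO/XX.]+1 (2,2)[..O/XOO/XXX]+1
p2 O@[X.O/XOO/XX.] terminal -1; root [..O/XOO/XX.] d4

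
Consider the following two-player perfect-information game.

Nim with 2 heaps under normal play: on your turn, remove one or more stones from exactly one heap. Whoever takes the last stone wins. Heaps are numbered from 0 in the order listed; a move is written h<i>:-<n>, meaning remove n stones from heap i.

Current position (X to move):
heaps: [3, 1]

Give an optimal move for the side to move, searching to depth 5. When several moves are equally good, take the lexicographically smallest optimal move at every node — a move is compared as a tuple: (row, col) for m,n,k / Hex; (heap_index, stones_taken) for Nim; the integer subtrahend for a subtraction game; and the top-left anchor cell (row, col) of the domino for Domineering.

X's best at [(3,1)]: h0:-2

ply 1, X at (3,1) | h0:-1=-1→(2,1); h0:-2=+1→(1,1)*; h0:-3=-1→(0,1); h1:-1=-1→(3,0)
ply 2, O at (1,1) | h0:-1=-1→(0,1)*; h1:-1=-1→(1,0)
ply 3, X at (0,1) | h1:-1=+1→(0,0)*
ply 4: (0,0) is terminal -1 (O); from (3,1) depth 5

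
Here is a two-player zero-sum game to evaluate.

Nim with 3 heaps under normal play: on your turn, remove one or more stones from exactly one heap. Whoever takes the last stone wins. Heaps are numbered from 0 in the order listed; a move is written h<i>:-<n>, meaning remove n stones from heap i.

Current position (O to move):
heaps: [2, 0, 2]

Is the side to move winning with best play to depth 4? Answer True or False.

O winning at [(2,0,2)]: False

ply 1, O at (2,0,2) | h0:-1=-1→(1,0,2)*; h0:-2=-1→(0,0,2); h2:-1=-1→(2,0,1); h2:-2=-1→(2,0,0)
ply 2, X at (1,0,2) | h0:-1=-1→(0,0,2); h2:-1=+1→(1,0,1)*; h2:-2=-1→(1,0,0)
ply 3, O at (1,0,1) | h0:-1=-1→(0,0,1)*; h2:-1=-1→(1,0,0)
ply 4, X at (0,0,1) | h2:-1=+1→(0,0,0)*
ply 5: (0,0,0) is terminal -1 (O); from (2,0,2) depth 4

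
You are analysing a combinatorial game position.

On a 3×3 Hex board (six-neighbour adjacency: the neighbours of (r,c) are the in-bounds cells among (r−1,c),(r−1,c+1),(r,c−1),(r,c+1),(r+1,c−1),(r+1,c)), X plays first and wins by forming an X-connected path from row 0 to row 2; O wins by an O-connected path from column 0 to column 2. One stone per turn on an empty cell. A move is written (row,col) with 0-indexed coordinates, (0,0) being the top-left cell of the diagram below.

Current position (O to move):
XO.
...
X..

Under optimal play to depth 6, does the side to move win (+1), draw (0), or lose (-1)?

value(XO./.../X.., O) = -1

p1 O@[XO./.../X..]: (0,2)[XOO/.../X..]-1* (1,0)[XO./O../X..]-1 (1,1)[XO./.O./X..]-1 (1,2)[XO./..O/X..]-1 (2,1)[XO./.../XO.]-1 (2,2)[XO./.../X.O]-1
p2 X@[XOO/.../X..]: (1,0)[XOO/X../X..]+1* (1,1)[XOO/.X./X..]-1 (1,2)[XOO/..X/X..]-1 (2,1)[XOO/.../XX.]-1 (2,2)[XOO/.../X.X]-1
p3 O@[XOO/X../X..] terminal -1; root [XO./.../X..] d6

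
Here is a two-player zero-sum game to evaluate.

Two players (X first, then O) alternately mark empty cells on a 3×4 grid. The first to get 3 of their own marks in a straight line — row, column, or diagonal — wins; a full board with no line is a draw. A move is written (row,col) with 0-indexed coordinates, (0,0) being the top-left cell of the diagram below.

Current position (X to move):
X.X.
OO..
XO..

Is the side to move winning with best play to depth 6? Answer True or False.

X winning at [X.X./OO../XO..]: True

[X.X./OO../XO..] X move#1: (0,1):+1/XXX./OO../XO..*, (0,3):-1/X.XX/OO../XO.., (1,2):-1/X.X./OOX./XO.., (1,3):-1/X.X./OO.X/XO.., (2,2):-1/X.X./OO../XOX., (2,3):-1/X.X./OO../XO.X
[XXX./OO../XO..] end (terminal -1, O#2); searched X.X./OO../XO.. to 6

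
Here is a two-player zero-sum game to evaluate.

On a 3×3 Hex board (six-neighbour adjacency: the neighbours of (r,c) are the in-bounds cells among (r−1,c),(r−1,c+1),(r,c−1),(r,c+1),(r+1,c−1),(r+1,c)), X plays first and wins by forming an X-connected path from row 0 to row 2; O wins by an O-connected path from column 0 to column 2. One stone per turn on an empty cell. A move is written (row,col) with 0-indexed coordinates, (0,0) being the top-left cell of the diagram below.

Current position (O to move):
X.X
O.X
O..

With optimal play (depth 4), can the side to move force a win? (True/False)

ply 1, O at X.X/O.X/O.. | (0,1)=-1→XOX/O.X/O..*; (1,1)=-1→X.X/OOX/O..; (2,1)=-1→X.X/O.X/OO.; (2,2)=-1→X.X/O.X/O.O
ply 2, X at XOX/O.X/O.. | (1,1)=+1→XOX/OXX/O..*; (2,1)=+1→XOX/O.X/OX.; (2,2)=+1→XOX/O.X/O.X
ply 3, O at XOX/OXX/O.. | (2,1)=-1→XOX/OXX/OO.*; (2,2)=-1→XOX/OXX/O.O
ply 4, X at XOX/OXX/OO. | (2,2)=+1→XOX/OXX/OOX*
ply 5: XOX/OXX/OOX is terminal -1 (O); from X.X/O.X/O.. depth 4

O winning at [X.X/O.X/O..]: False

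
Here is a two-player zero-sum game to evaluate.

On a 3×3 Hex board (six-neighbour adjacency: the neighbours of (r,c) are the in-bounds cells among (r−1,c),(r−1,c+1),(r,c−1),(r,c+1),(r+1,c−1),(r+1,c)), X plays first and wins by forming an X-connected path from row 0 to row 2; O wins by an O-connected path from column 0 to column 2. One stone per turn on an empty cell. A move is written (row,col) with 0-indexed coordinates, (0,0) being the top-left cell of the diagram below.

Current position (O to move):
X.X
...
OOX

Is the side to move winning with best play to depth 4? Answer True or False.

p1 O@[X.X/.../OOX]: (0,1)[XOX/.../OOX]-1 (1,0)[X.X/O../OOX]-1 (1,1)[X.X/.O./OOX]-1 (1,2)[X.X/..O/OOX]+1*
p2 X@[X.X/..O/OOX] terminal -1; root [X.X/.../OOX] d4

O winning at [X.X/.../OOX]: True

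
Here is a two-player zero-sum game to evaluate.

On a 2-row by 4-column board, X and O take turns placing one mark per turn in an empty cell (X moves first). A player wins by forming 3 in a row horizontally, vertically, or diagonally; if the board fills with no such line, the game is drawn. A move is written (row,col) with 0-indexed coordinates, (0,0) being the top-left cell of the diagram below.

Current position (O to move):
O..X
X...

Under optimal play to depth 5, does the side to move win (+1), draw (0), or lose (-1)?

value(O..X/X..., O) = 0

[O..X/X...] O move#1: (0,1):+0/OO.X/X...*, (0,2):+0/O.OX/X..., (1,1):+0/O..X/XO.., (1,2):+0/O..X/X.O., (1,3):+0/O..X/X..O
[OO.X/X...] X move#2: (0,2):+0/OOXX/X...*, (1,1):-1/OO.X/XX.., (1,2):-1/OO.X/X.X., (1,3):-1/OO.X/X..X
[OOXX/X...] O move#3: (1,1):+0/OOXX/XO..*, (1,2):+0/OOXX/X.O., (1,3):+0/OOXX/X..O
[OOXX/XO..] X move#4: (1,2):+0/OOXX/XOX.*, (1,3):+0/OOXX/XO.X
[OOXX/XOX.] O move#5: (1,3):+0/OOXX/XOXO*
[OOXX/XOXO] end (terminal +0, X#6); searched O..X/X... to 5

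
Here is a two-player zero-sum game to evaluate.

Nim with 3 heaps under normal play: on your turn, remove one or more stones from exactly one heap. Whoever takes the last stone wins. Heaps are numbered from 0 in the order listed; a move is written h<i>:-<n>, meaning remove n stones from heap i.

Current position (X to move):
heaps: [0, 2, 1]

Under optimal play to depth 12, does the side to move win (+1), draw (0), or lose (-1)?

value((0,2,1), X) = +1

[(0,2,1)] X move#1: h1:-1:+1/(0,1,1)*, h1:-2:-1/(0,0,1), h2:-1:-1/(0,2,0)
[(0,1,1)] O move#2: h1:-1:-1/(0,0,1)*, h2:-1:-1/(0,1,0)
[(0,0,1)] X move#3: h2:-1:+1/(0,0,0)*
[(0,0,0)] end (terminal -1, O#4); searched (0,2,1) to 12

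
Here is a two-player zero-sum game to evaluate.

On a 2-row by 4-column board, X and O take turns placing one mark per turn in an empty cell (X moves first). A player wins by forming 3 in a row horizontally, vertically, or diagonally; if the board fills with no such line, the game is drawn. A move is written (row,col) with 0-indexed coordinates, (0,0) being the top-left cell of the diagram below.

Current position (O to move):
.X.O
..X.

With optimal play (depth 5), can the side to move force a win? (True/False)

ply 1, O at .X.O/..X. | (0,0)=-1→OX.O/..X.; (0,2)=-1→.XOO/..X.; (1,0)=+0→.X.O/O.X.*; (1,1)=+0→.X.O/.OX.; (1,3)=+0→.X.O/..XO
ply 2, X at .X.O/O.X. | (0,0)=+0→XX.O/O.X.*; (0,2)=+0→.XXO/O.X.; (1,1)=+0→.X.O/OXX.; (1,3)=+0→.X.O/O.XX
ply 3, O at XX.O/O.X. | (0,2)=+0→XXOO/O.X.*; (1,1)=-1→XX.O/OOX.; (1,3)=-1→XX.O/O.XO
ply 4, X at XXOO/O.X. | (1,1)=+0→XXOO/OXX.*; (1,3)=+0→XXOO/O.XX
ply 5, O at XXOO/OXX. | (1,3)=+0→XXOO/OXXO*
ply 6: XXOO/OXXO is terminal +0 (X); from .X.O/..X. depth 5

O winning at [.X.O/..X.]: False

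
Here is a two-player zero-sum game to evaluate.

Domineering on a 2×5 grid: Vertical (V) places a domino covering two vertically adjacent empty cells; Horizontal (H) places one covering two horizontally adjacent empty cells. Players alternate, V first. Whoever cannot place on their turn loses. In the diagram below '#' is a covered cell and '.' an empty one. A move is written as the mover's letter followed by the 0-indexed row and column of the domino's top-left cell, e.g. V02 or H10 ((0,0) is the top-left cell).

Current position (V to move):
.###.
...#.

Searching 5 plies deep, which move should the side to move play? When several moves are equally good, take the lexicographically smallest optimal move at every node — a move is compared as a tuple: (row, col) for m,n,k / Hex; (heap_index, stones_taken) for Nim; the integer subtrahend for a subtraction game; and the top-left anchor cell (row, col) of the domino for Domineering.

V's best at [.###./...#.]: V00

p1 V@[.###./...#.]: V00[####./#..#.]+1* V04[.####/...##]-1
p2 H@[####./#..#.]: H11[####./####.]-1*
p3 V@[####./####.]: V04[#####/#####]+1*
p4 H@[#####/#####] terminal -1; root [.###./...#.] d5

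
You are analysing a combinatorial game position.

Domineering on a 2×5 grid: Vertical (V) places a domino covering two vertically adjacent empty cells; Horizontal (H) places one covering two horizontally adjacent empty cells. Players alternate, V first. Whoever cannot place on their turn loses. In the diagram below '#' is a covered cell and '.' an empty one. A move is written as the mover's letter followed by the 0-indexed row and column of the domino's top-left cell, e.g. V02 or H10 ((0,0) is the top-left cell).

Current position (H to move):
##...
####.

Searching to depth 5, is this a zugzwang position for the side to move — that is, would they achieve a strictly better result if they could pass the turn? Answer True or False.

p1 H@[##.../####.]: H02[####./####.]-1 H03[##.##/####.]+1*
p2 V@[##.##/####.] terminal -1; root [##.../####.] d5
suppose H passes — search the same position with V to move:
pass> p1 V@[##.../####.]: V04[##..#/#####]-1*
pass> p2 H@[##..#/#####]: H02[#####/#####]+1*
pass> p3 V@[#####/#####] terminal -1; root [##.../####.] d5
for H: play +1, pass +1

zugzwang(##.../####., H) = False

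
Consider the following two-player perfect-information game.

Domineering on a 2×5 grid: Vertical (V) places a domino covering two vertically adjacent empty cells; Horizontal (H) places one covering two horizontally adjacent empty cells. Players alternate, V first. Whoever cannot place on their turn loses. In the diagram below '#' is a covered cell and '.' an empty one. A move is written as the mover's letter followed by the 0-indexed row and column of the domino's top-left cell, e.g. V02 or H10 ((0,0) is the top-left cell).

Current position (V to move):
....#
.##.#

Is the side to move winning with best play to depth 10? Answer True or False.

ply 1, V at ....#/.##.# | V00=-1→#...#/###.#*; V03=-1→...##/.####
ply 2, H at #...#/###.# | H01=-1→###.#/###.#; H02=+1→#.###/###.#*
ply 3: #.###/###.# is terminal -1 (V); from ....#/.##.# depth 10

V winning at [....#/.##.#]: False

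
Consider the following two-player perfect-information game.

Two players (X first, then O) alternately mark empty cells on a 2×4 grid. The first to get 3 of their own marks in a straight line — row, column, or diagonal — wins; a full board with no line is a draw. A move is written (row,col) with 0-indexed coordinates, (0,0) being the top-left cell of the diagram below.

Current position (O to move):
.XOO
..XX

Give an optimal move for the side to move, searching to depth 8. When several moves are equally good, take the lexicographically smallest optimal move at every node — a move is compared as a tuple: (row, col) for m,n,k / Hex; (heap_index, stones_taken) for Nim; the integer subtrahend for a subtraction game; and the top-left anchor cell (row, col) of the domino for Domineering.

p1 O@[.XOO/..XX]: (0,0)[OXOO/..XX]-1 (1,0)[.XOO/O.XX]-1 (1,1)[.XOO/.OXX]+0*
p2 X@[.XOO/.OXX]: (0,0)[XXOO/.OXX]+0* (1,0)[.XOO/XOXX]+0
p3 O@[XXOO/.OXX]: (1,0)[XXOO/OOXX]+0*
p4 X@[XXOO/OOXX] terminal +0; root [.XOO/..XX] d8

O's best at [.XOO/..XX]: (1,1)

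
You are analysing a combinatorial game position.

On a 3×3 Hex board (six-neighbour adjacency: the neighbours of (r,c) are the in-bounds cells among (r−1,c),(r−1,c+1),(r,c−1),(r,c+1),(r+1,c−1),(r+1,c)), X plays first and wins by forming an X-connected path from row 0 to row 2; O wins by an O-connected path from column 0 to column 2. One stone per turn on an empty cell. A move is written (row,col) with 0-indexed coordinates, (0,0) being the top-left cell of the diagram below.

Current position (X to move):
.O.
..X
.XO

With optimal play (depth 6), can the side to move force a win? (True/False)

[.O./..X/.XO] X move#1: (0,0):+1/XO./..X/.XO*, (0,2):+1/.OX/..X/.XO, (1,0):+1/.O./X.X/.XO, (1,1):-1/.O./.XX/.XO, (2,0):-1/.O./..X/XXO
[XO./..X/.XO] O move#2: (0,2):-1/XOO/..X/.XO*, (1,0):-1/XO./O.X/.XO, (1,1):-1/XO./.OX/.XO, (2,0):-1/XO./..X/OXO
[XOO/..X/.XO] X move#3: (1,0):+1/XOO/X.X/.XO*, (1,1):-1/XOO/.XX/.XO, (2,0):-1/XOO/..X/XXO
[XOO/X.X/.XO] O move#4: (1,1):-1/XOO/XOX/.XO*, (2,0):-1/XOO/X.X/OXO
[XOO/XOX/.XO] X move#5: (2,0):+1/XOO/XOX/XXO*
[XOO/XOX/XXO] end (terminal -1, O#6); searched .O./..X/.XO to 6

X winning at [.O./..X/.XO]: True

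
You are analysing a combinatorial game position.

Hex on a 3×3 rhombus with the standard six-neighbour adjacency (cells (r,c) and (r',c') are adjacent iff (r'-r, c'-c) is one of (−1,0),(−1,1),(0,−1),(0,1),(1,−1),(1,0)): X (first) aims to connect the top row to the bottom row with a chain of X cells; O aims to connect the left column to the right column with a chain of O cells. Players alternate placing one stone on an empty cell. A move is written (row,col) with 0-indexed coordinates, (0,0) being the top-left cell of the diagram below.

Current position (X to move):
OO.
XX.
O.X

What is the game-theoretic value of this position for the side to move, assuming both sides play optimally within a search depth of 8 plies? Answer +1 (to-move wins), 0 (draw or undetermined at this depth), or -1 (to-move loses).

ply 1, X at OO./XX./O.X | (0,2)=+1→OOX/XX./O.X*; (1,2)=-1→OO./XXX/O.X; (2,1)=-1→OO./XX./OXX
ply 2, O at OOX/XX./O.X | (1,2)=-1→OOX/XXO/O.X*; (2,1)=-1→OOX/XX./OOX
ply 3, X at OOX/XXO/O.X | (2,1)=+1→OOX/XXO/OXX*
ply 4: OOX/XXO/OXX is terminal -1 (O); from OO./XX./O.X depth 8

value(OO./XX./O.X, X) = +1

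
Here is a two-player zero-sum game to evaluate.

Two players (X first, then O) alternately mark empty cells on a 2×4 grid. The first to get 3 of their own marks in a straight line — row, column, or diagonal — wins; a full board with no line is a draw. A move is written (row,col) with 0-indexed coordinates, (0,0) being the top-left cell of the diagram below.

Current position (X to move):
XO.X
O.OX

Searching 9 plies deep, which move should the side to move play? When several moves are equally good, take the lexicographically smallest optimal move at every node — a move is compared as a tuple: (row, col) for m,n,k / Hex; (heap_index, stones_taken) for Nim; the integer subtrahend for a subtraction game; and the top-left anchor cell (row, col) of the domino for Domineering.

X's best at [XO.X/O.OX]: (1,1)

p1 X@[XO.X/O.OX]: (0,2)[XOXX/O.OX]-1 (1,1)[XO.X/OXOX]+0*
p2 O@[XO.X/OXOX]: (0,2)[XOOX/OXOX]+0*
p3 X@[XOOX/OXOX] terminal +0; root [XO.X/O.OX] d9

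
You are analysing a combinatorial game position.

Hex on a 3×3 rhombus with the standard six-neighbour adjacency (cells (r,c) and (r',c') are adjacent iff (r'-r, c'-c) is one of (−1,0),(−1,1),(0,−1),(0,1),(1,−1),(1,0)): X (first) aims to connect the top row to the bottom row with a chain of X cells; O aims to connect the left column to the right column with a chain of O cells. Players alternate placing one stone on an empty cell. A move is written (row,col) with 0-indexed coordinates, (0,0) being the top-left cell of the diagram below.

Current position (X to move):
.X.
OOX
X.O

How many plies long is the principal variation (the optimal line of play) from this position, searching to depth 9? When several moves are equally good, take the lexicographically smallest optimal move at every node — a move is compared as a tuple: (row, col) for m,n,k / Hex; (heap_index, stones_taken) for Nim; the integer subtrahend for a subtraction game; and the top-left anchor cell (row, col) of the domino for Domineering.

p1 X@[.X./OOX/X.O]: (0,0)[XX./OOX/X.O]-1* (0,2)[.XX/OOX/X.O]-1 (2,1)[.X./OOX/XXO]-1
p2 O@[XX./OOX/X.O]: (0,2)[XXO/OOX/X.O]+1* (2,1)[XX./OOX/XOO]+1
p3 X@[XXO/OOX/X.O] terminal -1; root [.X./OOX/X.O] d9

PV length from [.X./OOX/X.O]: 2 plies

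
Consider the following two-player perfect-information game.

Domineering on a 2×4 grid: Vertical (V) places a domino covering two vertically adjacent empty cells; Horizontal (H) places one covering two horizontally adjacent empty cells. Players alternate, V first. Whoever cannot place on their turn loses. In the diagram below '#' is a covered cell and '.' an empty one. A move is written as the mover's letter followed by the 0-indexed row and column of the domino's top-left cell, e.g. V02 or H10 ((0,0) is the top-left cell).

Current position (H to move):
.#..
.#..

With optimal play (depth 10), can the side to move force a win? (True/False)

[.#../.#..] H move#1: H02:+1/.###/.#..*, H12:+1/.#../.###
[.###/.#..] V move#2: V00:-1/####/##..*
[####/##..] H move#3: H12:+1/####/####*
[####/####] end (terminal -1, V#4); searched .#../.#.. to 10

H winning at [.#../.#..]: True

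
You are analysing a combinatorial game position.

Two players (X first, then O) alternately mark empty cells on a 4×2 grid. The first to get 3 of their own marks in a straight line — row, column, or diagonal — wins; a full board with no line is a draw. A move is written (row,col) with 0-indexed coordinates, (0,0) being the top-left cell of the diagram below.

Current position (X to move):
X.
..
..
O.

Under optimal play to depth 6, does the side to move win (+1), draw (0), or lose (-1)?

value(X./../../O., X) = 0

ply 1, X at X./../../O. | (0,1)=+0→XX/../../O.*; (1,0)=+0→X./X./../O.; (1,1)=+0→X./.X/../O.; (2,0)=+0→X./../X./O.; (2,1)=+0→X./../.X/O.; (3,1)=+0→X./../../OX
ply 2, O at XX/../../O. | (1,0)=+0→XX/O./../O.*; (1,1)=+0→XX/.O/../O.; (2,0)=+0→XX/../O./O.; (2,1)=+0→XX/../.O/O.; (3,1)=+0→XX/../../OO
ply 3, X at XX/O./../O. | (1,1)=-1→XX/OX/../O.; (2,0)=+0→XX/O./X./O.*; (2,1)=-1→XX/O./.X/O.; (3,1)=-1→XX/O./../OX
ply 4, O at XX/O./X./O. | (1,1)=+0→XX/OO/X./O.*; (2,1)=+0→XX/O./XO/O.; (3,1)=+0→XX/O./X./OO
ply 5, X at XX/OO/X./O. | (2,1)=+0→XX/OO/XX/O.*; (3,1)=+0→XX/OO/X./OX
ply 6, O at XX/OO/XX/O. | (3,1)=+0→XX/OO/XX/OO*
ply 7: XX/OO/XX/OO is terminal +0 (X); from X./../../O. depth 6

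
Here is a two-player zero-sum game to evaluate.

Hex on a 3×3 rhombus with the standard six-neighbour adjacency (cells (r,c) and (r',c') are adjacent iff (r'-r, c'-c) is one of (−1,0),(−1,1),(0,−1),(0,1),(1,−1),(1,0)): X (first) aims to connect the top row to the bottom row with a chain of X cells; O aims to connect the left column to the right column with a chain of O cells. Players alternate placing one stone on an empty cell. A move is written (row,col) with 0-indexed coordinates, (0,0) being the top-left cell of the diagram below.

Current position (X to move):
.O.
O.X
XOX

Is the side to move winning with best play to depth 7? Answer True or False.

X winning at [.O./O.X/XOX]: True

p1 X@[.O./O.X/XOX]: (0,0)[XO./O.X/XOX]-1 (0,2)[.OX/O.X/XOX]+1* (1,1)[.O./OXX/XOX]-1
p2 O@[.OX/O.X/XOX] terminal -1; root [.O./O.X/XOX] d7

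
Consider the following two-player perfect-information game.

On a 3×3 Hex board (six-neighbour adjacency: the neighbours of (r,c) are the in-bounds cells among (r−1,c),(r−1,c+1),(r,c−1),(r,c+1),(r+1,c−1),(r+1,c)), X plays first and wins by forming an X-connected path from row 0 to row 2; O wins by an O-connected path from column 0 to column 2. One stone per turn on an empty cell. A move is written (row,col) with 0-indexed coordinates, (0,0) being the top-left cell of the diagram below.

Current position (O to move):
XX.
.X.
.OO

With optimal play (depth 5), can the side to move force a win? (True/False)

O winning at [XX./.X./.OO]: True

p1 O@[XX./.X./.OO]: (0,2)[XXO/.X./.OO]-1 (1,0)[XX./OX./.OO]-1 (1,2)[XX./.XO/.OO]-1 (2,0)[XX./.X./OOO]+1*
p2 X@[XX./.X./OOO] terminal -1; root [XX./.X./.OO] d5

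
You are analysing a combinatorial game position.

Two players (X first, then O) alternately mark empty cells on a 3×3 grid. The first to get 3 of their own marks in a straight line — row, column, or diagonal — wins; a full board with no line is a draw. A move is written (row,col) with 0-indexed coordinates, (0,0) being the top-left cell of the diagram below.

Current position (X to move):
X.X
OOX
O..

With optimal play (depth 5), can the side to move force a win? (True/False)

ply 1, X at X.X/OOX/O.. | (0,1)=+1→XXX/OOX/O..*; (2,1)=+1→X.X/OOX/OX.; (2,2)=+1→X.X/OOX/O.X
ply 2: XXX/OOX/O.. is terminal -1 (O); from X.X/OOX/O.. depth 5

X winning at [X.X/OOX/O..]: True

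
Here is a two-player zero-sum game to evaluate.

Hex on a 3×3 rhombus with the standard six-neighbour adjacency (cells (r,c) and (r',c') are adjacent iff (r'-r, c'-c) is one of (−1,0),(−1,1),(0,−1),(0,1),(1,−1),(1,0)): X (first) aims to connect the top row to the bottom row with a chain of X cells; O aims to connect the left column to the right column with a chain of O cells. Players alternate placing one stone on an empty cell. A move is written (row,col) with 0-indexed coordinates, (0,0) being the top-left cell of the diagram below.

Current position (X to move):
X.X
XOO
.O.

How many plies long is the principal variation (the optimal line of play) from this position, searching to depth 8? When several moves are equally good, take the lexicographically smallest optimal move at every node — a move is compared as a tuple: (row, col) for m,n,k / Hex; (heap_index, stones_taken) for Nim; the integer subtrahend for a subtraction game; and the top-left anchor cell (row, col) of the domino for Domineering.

PV length from [X.X/XOO/.O.]: 1 ply

p1 X@[X.X/XOO/.O.]: (0,1)[XXX/XOO/.O.]-1 (2,0)[X.X/XOO/XO.]+1* (2,2)[X.X/XOO/.OX]-1
p2 O@[X.X/XOO/XO.] terminal -1; root [X.X/XOO/.O.] d8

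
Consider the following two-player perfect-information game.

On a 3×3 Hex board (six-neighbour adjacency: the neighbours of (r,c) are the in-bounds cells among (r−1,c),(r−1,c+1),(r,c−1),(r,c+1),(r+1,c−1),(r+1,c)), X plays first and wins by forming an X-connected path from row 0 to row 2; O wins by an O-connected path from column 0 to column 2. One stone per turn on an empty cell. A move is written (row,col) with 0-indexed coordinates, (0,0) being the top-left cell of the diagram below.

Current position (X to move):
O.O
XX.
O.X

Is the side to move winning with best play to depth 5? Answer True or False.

X winning at [O.O/XX./O.X]: True

ply 1, X at O.O/XX./O.X | (0,1)=+1→OXO/XX./O.X*; (1,2)=-1→O.O/XXX/O.X; (2,1)=-1→O.O/XX./OXX
ply 2, O at OXO/XX./O.X | (1,2)=-1→OXO/XXO/O.X*; (2,1)=-1→OXO/XX./OOX
ply 3, X at OXO/XXO/O.X | (2,1)=+1→OXO/XXO/OXX*
ply 4: OXO/XXO/OXX is terminal -1 (O); from O.O/XX./O.X depth 5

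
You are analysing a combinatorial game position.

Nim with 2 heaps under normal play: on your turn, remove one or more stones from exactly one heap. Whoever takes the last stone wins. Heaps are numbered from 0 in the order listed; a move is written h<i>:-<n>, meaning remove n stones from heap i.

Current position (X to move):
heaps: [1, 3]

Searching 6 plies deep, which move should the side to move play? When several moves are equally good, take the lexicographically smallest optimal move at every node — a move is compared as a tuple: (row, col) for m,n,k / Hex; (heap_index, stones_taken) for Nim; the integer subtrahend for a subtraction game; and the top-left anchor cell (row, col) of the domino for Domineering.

ply 1, X at (1,3) | h0:-1=-1→(0,3); h1:-1=-1→(1,2); h1:-2=+1→(1,1)*; h1:-3=-1→(1,0)
ply 2, O at (1,1) | h0:-1=-1→(0,1)*; h1:-1=-1→(1,0)
ply 3, X at (0,1) | h1:-1=+1→(0,0)*
ply 4: (0,0) is terminal -1 (O); from (1,3) depth 6

X's best at [(1,3)]: h1:-2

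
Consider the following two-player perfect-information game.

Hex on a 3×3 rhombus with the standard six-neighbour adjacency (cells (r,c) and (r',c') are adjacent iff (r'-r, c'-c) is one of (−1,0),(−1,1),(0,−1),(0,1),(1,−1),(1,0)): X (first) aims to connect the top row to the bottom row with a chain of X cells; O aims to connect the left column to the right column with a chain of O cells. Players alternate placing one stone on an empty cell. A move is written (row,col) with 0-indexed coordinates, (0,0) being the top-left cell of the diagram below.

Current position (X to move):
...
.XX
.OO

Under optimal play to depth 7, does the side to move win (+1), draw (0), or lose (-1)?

value(.../.XX/.OO, X) = +1

p1 X@[.../.XX/.OO]: (0,0)[X../.XX/.OO]-1 (0,1)[.X./.XX/.OO]-1 (0,2)[..X/.XX/.OO]-1 (1,0)[.../XXX/.OO]-1 (2,0)[.../.XX/XOO]+1*
p2 O@[.../.XX/XOO]: (0,0)[O../.XX/XOO]-1* (0,1)[.O./.XX/XOO]-1 (0,2)[..O/.XX/XOO]-1 (1,0)[.../OXX/XOO]-1
p3 X@[O../.XX/XOO]: (0,1)[OX./.XX/XOO]+1* (0,2)[O.X/.XX/XOO]+1 (1,0)[O../XXX/XOO]+1
p4 O@[OX./.XX/XOO] terminal -1; root [.../.XX/.OO] d7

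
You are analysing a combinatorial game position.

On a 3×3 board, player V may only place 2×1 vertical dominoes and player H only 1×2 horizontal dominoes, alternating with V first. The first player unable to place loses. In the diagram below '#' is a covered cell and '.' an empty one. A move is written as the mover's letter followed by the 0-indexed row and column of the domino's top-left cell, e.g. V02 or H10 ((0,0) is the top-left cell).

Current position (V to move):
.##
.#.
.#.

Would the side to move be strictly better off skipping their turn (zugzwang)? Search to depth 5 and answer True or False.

[.##/.#./.#.] V move#1: V00:+1/###/##./.#.*, V10:+1/.##/##./##., V12:+1/.##/.##/.##
[###/##./.#.] end (terminal -1, H#2); searched .##/.#./.#. to 5
suppose V passes — search the same position with H to move:
pass> [.##/.#./.#.] end (terminal -1, H#1); searched .##/.#./.#. to 5
for V: play +1, pass +1

zugzwang(.##/.#./.#., V) = False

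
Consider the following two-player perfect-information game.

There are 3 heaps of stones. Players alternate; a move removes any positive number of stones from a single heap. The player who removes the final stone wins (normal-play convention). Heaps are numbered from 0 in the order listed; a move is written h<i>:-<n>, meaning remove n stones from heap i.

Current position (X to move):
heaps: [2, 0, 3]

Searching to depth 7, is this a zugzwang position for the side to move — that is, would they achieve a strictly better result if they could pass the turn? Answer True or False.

zugzwang((2,0,3), X) = False

[(2,0,3)] X move#1: h0:-1:-1/(1,0,3), h0:-2:-1/(0,0,3), h2:-1:+1/(2,0,2)*, h2:-2:-1/(2,0,1), h2:-3:-1/(2,0,0)
[(2,0,2)] O move#2: h0:-1:-1/(1,0,2)*, h0:-2:-1/(0,0,2), h2:-1:-1/(2,0,1), h2:-2:-1/(2,0,0)
[(1,0,2)] X move#3: h0:-1:-1/(0,0,2), h2:-1:+1/(1,0,1)*, h2:-2:-1/(1,0,0)
[(1,0,1)] O move#4: h0:-1:-1/(0,0,1)*, h2:-1:-1/(1,0,0)
[(0,0,1)] X move#5: h2:-1:+1/(0,0,0)*
[(0,0,0)] end (terminal -1, O#6); searched (2,0,3) to 7
suppose X passes — search the same position with O to move:
pass> [(2,0,3)] O move#1: h0:-1:-1/(1,0,3), h0:-2:-1/(0,0,3), h2:-1:+1/(2,0,2)*, h2:-2:-1/(2,0,1), h2:-3:-1/(2,0,0)
pass> [(2,0,2)] X move#2: h0:-1:-1/(1,0,2)*, h0:-2:-1/(0,0,2), h2:-1:-1/(2,0,1), h2:-2:-1/(2,0,0)
pass> [(1,0,2)] O move#3: h0:-1:-1/(0,0,2), h2:-1:+1/(1,0,1)*, h2:-2:-1/(1,0,0)
pass> [(1,0,1)] X move#4: h0:-1:-1/(0,0,1)*, h2:-1:-1/(1,0,0)
pass> [(0,0,1)] O move#5: h2:-1:+1/(0,0,0)*
pass> [(0,0,0)] end (terminal -1, X#6); searched (2,0,3) to 7
for X: play +1, pass -1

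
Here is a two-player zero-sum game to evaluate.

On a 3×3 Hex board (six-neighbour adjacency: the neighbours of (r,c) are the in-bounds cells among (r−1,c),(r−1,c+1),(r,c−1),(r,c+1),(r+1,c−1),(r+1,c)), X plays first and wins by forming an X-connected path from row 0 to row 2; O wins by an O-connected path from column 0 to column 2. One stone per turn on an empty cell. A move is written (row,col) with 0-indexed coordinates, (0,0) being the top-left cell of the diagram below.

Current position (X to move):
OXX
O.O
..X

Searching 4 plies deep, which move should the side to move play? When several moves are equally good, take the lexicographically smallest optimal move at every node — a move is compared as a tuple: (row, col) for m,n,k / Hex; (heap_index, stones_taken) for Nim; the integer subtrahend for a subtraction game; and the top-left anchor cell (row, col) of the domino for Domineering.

[OXX/O.O/..X] X move#1: (1,1):+1/OXX/OXO/..X*, (2,0):-1/OXX/O.O/X.X, (2,1):-1/OXX/O.O/.XX
[OXX/OXO/..X] O move#2: (2,0):-1/OXX/OXO/O.X*, (2,1):-1/OXX/OXO/.OX
[OXX/OXO/O.X] X move#3: (2,1):+1/OXX/OXO/OXX*
[OXX/OXO/OXX] end (terminal -1, O#4); searched OXX/O.O/..X to 4

X's best at [OXX/O.O/..X]: (1,1)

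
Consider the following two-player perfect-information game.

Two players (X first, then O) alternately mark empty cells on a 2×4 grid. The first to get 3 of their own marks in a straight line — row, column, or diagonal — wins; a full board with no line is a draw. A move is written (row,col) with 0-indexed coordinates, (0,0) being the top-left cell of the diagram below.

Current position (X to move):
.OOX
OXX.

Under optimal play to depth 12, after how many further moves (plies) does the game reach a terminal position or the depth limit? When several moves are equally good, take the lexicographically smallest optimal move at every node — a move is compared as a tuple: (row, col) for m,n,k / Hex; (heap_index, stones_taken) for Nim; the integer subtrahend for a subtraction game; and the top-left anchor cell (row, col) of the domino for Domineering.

[.OOX/OXX.] X move#1: (0,0):+0/XOOX/OXX., (1,3):+1/.OOX/OXXX*
[.OOX/OXXX] end (terminal -1, O#2); searched .OOX/OXX. to 12

PV length from [.OOX/OXX.]: 1 ply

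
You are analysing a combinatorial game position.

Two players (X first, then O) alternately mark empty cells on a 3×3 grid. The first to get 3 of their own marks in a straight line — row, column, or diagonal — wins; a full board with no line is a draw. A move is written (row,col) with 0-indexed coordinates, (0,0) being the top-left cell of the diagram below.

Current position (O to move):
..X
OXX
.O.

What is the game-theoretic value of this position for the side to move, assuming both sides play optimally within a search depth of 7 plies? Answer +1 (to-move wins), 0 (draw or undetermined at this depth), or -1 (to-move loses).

[..X/OXX/.O.] O move#1: (0,0):-1/O.X/OXX/.O.*, (0,1):-1/.OX/OXX/.O., (2,0):-1/..X/OXX/OO., (2,2):-1/..X/OXX/.OO
[O.X/OXX/.O.] X move#2: (0,1):-1/OXX/OXX/.O., (2,0):+1/O.X/OXX/XO.*, (2,2):+1/O.X/OXX/.OX
[O.X/OXX/XO.] end (terminal -1, O#3); searched ..X/OXX/.O. to 7

value(..X/OXX/.O., O) = -1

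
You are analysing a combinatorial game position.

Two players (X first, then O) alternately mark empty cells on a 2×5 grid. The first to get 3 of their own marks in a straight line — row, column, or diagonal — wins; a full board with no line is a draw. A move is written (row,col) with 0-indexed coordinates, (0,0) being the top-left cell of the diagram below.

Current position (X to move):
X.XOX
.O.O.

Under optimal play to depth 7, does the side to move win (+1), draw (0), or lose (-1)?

[X.XOX/.O.O.] X move#1: (0,1):+1/XXXOX/.O.O.*, (1,0):-1/X.XOX/XO.O., (1,2):+0/X.XOX/.OXO., (1,4):-1/X.XOX/.O.OX
[XXXOX/.O.O.] end (terminal -1, O#2); searched X.XOX/.O.O. to 7

value(X.XOX/.O.O., X) = +1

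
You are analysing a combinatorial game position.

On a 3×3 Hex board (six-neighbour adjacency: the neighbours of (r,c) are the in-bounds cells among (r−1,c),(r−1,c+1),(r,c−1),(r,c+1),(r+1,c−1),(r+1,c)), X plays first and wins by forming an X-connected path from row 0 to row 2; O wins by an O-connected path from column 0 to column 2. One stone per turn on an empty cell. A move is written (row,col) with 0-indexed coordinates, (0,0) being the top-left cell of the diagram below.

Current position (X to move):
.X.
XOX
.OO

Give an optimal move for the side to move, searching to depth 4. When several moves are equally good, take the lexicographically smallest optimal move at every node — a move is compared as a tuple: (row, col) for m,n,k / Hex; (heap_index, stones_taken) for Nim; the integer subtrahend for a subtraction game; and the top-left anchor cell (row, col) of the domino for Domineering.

X's best at [.X./XOX/.OO]: (2,0)

p1 X@[.X./XOX/.OO]: (0,0)[XX./XOX/.OO]-1 (0,2)[.XX/XOX/.OO]-1 (2,0)[.X./XOX/XOO]+1*
p2 O@[.X./XOX/XOO] terminal -1; root [.X./XOX/.OO] d4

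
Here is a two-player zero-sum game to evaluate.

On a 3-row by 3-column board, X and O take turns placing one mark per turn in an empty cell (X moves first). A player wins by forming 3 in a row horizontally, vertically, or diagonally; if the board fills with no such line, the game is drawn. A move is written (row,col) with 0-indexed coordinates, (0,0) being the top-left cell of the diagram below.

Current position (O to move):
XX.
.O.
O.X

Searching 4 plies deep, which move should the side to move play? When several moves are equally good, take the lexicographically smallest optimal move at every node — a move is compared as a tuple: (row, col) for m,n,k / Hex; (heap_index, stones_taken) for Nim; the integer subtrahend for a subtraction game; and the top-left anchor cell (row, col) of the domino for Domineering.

[XX./.O./O.X] O move#1: (0,2):+1/XXO/.O./O.X*, (1,0):-1/XX./OO./O.X, (1,2):-1/XX./.OO/O.X, (2,1):-1/XX./.O./OOX
[XXO/.O./O.X] end (terminal -1, X#2); searched XX./.O./O.X to 4

O's best at [XX./.O./O.X]: (0,2)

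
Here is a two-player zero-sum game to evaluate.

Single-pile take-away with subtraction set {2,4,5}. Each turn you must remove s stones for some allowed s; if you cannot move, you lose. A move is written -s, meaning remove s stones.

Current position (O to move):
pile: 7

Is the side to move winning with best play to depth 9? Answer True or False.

O winning at [7]: False

ply 1, O at 7 | -2=-1→5*; -4=-1→3; -5=-1→2
ply 2, X at 5 | -2=-1→3; -4=+1→1*; -5=+1→0
ply 3: 1 is terminal -1 (O); from 7 depth 9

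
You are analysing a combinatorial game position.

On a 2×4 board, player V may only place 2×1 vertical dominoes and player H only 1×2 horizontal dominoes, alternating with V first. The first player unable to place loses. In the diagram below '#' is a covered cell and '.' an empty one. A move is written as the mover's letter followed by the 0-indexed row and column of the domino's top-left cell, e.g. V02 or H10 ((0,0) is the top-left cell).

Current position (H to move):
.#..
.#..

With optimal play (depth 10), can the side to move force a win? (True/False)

p1 H@[.#../.#..]: H02[.###/.#..]+1* H12[.#../.###]+1
p2 V@[.###/.#..]: V00[####/##..]-1*
p3 H@[####/##..]: H12[####/####]+1*
p4 V@[####/####] terminal -1; root [.#../.#..] d10

H winning at [.#../.#..]: True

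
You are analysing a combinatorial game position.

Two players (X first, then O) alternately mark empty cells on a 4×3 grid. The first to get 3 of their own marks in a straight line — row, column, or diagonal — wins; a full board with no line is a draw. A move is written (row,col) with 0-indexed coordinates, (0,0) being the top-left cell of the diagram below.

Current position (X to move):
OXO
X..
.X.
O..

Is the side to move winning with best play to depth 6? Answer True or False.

X winning at [OXO/X../.X./O..]: True

ply 1, X at OXO/X../.X./O.. | (1,1)=+1→OXO/XX./.X./O..*; (1,2)=+1→OXO/X.X/.X./O..; (2,0)=+1→OXO/X../XX./O..; (2,2)=+1→OXO/X../.XX/O..; (3,1)=+1→OXO/X../.X./OX.; (3,2)=+1→OXO/X../.X./O.X
ply 2: OXO/XX./.X./O.. is terminal -1 (O); from OXO/X../.X./O.. depth 6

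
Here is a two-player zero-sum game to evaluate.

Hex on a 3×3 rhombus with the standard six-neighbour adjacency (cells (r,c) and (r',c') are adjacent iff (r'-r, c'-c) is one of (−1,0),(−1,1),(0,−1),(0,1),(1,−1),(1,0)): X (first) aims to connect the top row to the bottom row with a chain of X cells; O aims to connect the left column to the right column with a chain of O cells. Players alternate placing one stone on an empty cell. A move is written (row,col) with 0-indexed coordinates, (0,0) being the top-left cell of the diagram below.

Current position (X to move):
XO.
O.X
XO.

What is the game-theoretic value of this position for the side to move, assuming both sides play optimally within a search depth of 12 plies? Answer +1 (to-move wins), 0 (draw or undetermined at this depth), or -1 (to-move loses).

value(XO./O.X/XO., X) = +1

ply 1, X at XO./O.X/XO. | (0,2)=+1→XOX/O.X/XO.*; (1,1)=-1→XO./OXX/XO.; (2,2)=-1→XO./O.X/XOX
ply 2, O at XOX/O.X/XO. | (1,1)=-1→XOX/OOX/XO.*; (2,2)=-1→XOX/O.X/XOO
ply 3, X at XOX/OOX/XO. | (2,2)=+1→XOX/OOX/XOX*
ply 4: XOX/OOX/XOX is terminal -1 (O); from XO./O.X/XO. depth 12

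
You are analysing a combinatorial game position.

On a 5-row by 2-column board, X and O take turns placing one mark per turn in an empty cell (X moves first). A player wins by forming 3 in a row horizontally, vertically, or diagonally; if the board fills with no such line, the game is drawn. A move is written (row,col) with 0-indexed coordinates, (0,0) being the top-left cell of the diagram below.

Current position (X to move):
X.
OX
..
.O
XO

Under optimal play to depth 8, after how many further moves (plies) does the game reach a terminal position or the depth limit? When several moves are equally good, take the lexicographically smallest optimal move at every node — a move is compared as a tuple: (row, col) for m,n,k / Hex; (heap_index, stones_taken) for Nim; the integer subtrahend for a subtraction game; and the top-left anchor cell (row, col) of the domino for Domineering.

PV length from [X./OX/../.O/XO]: 4 plies

ply 1, X at X./OX/../.O/XO | (0,1)=-1→XX/OX/../.O/XO; (2,0)=-1→X./OX/X./.O/XO; (2,1)=+0→X./OX/.X/.O/XO*; (3,0)=-1→X./OX/../XO/XO
ply 2, O at X./OX/.X/.O/XO | (0,1)=+0→XO/OX/.X/.O/XO*; (2,0)=-1→X./OX/OX/.O/XO; (3,0)=-1→X./OX/.X/OO/XO
ply 3, X at XO/OX/.X/.O/XO | (2,0)=+0→XO/OX/XX/.O/XO*; (3,0)=+0→XO/OX/.X/XO/XO
ply 4, O at XO/OX/XX/.O/XO | (3,0)=+0→XO/OX/XX/OO/XO*
ply 5: XO/OX/XX/OO/XO is terminal +0 (X); from X./OX/../.O/XO depth 8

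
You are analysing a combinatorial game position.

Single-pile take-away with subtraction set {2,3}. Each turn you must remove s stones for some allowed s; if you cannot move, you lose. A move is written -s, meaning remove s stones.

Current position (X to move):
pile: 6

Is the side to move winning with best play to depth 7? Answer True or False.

[6] X move#1: -2:-1/4*, -3:-1/3
[4] O move#2: -2:-1/2, -3:+1/1*
[1] end (terminal -1, X#3); searched 6 to 7

X winning at [6]: False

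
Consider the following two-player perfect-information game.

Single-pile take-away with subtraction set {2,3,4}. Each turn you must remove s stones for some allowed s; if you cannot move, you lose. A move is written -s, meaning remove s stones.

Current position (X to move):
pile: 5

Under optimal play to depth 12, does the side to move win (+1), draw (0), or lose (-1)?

p1 X@[5]: -2[3]-1 -3[2]-1 -4[1]+1*
p2 O@[1] terminal -1; root [5] d12

value(5, X) = +1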